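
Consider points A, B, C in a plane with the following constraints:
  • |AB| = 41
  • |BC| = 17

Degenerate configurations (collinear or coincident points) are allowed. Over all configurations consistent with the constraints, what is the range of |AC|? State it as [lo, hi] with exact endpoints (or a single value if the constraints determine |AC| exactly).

|AB| ∈ {41}
|BC| ∈ {17}
|AC| ∈ [24, 58]

|AC| ∈ [24, 58]  (≈ [24.0000, 58.0000])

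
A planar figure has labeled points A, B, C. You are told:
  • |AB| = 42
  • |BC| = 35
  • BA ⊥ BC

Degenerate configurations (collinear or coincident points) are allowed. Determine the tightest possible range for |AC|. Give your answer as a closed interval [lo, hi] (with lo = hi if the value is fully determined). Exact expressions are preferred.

|AC| = 7·√(61)  (≈ 54.6717)

|AB| ∈ {42}
|BC| ∈ {35}
|AC| ∈ {7·√(61)}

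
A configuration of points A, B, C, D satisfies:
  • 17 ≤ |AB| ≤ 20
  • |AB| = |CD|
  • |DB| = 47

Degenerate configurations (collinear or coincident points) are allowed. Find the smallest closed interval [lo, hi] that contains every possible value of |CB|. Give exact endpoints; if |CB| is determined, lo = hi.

|CB| ∈ [27, 67]  (≈ [27.0000, 67.0000])

|AB| ∈ [17, 20]
|BD| ∈ {47}
|CD| ∈ [17, 20]
|AD| ∈ [27, 67]
|BC| ∈ [27, 67]
|AC| ∈ [7, 87]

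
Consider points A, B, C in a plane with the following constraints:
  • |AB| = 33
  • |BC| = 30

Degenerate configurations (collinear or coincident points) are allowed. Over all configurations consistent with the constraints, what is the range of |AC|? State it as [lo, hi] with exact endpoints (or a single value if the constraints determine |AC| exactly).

|AB| ∈ {33}
|BC| ∈ {30}
|AC| ∈ [3, 63]

|AC| ∈ [3, 63]  (≈ [3.0000, 63.0000])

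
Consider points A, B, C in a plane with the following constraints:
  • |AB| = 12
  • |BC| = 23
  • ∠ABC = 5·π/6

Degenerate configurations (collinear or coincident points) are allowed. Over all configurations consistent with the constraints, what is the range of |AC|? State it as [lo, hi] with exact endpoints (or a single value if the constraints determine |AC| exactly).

|AB| ∈ {12}
|BC| ∈ {23}
|AC| ∈ {√(276·√(3) + 673)}

|AC| = √(276·√(3) + 673)  (≈ 33.9271)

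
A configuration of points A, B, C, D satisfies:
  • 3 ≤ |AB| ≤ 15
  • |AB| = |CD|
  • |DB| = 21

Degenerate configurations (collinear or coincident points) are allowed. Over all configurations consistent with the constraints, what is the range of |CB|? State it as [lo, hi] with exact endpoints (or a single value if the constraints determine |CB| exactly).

|CB| ∈ [6, 36]  (≈ [6.0000, 36.0000])

|AB| ∈ [3, 15]
|BD| ∈ {21}
|CD| ∈ [3, 15]
|AD| ∈ [6, 36]
|BC| ∈ [6, 36]
|AC| ∈ [0, 51]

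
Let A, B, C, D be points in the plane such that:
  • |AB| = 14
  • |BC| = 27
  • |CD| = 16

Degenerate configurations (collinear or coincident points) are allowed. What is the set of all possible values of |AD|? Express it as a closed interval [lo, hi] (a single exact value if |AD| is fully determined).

|AD| ∈ [0, 57]  (≈ [0.0000, 57.0000])

|AB| ∈ {14}
|BC| ∈ {27}
|CD| ∈ {16}
|AC| ∈ [13, 41]
|BD| ∈ [11, 43]
|AD| ∈ [0, 57]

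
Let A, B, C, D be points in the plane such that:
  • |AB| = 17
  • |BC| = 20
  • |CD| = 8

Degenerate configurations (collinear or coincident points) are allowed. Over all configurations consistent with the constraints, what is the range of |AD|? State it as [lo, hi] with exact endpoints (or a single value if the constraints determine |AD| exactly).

|AB| ∈ {17}
|BC| ∈ {20}
|CD| ∈ {8}
|AC| ∈ [3, 37]
|BD| ∈ [12, 28]
|AD| ∈ [0, 45]

|AD| ∈ [0, 45]  (≈ [0.0000, 45.0000])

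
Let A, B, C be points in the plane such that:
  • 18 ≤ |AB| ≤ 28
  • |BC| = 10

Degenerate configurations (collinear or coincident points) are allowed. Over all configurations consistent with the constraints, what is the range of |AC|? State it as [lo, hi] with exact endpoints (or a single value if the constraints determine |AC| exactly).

|AB| ∈ [18, 28]
|BC| ∈ {10}
|AC| ∈ [8, 38]

|AC| ∈ [8, 38]  (≈ [8.0000, 38.0000])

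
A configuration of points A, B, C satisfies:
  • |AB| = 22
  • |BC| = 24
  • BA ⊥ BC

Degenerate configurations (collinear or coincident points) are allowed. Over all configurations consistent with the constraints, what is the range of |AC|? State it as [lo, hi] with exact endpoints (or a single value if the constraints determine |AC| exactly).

|AB| ∈ {22}
|BC| ∈ {24}
|AC| ∈ {2·√(265)}

|AC| = 2·√(265)  (≈ 32.5576)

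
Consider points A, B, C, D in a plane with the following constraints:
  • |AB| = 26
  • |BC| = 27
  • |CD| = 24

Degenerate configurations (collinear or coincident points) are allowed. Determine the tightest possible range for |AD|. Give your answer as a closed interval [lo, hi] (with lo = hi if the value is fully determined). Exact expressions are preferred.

|AB| ∈ {26}
|BC| ∈ {27}
|CD| ∈ {24}
|AC| ∈ [1, 53]
|BD| ∈ [3, 51]
|AD| ∈ [0, 77]

|AD| ∈ [0, 77]  (≈ [0.0000, 77.0000])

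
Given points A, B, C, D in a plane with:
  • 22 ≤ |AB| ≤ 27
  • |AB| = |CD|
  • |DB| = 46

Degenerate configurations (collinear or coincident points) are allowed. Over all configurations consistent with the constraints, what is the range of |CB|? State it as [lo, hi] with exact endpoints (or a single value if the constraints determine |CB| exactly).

|CB| ∈ [19, 73]  (≈ [19.0000, 73.0000])

|AB| ∈ [22, 27]
|BD| ∈ {46}
|CD| ∈ [22, 27]
|AD| ∈ [19, 73]
|BC| ∈ [19, 73]
|AC| ∈ [0, 100]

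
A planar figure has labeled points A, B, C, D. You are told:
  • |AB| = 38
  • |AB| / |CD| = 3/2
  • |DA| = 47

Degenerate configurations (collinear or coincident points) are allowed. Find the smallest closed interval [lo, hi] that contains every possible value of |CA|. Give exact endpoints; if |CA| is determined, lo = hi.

|AB| ∈ {38}
|AD| ∈ {47}
|CD| ∈ {76/3}
|BD| ∈ [9, 85]
|AC| ∈ [65/3, 217/3]
|BC| ∈ [0, 331/3]

|CA| ∈ [65/3, 217/3]  (≈ [21.6667, 72.3333])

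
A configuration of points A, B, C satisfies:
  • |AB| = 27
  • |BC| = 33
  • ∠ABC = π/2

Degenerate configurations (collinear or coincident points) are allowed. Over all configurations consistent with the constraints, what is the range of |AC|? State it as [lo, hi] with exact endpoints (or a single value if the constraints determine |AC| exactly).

|AB| ∈ {27}
|BC| ∈ {33}
|AC| ∈ {3·√(202)}

|AC| = 3·√(202)  (≈ 42.6380)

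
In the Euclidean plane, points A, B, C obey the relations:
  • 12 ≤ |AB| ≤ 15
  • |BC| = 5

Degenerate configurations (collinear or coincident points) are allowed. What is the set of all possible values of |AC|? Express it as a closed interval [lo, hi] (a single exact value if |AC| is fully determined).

|AB| ∈ [12, 15]
|BC| ∈ {5}
|AC| ∈ [7, 20]

|AC| ∈ [7, 20]  (≈ [7.0000, 20.0000])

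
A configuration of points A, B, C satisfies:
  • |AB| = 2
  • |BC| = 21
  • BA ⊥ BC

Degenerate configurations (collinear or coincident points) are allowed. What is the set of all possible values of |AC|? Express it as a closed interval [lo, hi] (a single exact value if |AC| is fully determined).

|AB| ∈ {2}
|BC| ∈ {21}
|AC| ∈ {√(445)}

|AC| = √(445)  (≈ 21.0950)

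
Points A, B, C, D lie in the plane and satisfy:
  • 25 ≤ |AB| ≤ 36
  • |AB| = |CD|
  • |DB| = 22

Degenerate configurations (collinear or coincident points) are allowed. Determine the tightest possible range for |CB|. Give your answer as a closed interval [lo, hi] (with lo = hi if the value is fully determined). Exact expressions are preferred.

|AB| ∈ [25, 36]
|BD| ∈ {22}
|CD| ∈ [25, 36]
|AD| ∈ [3, 58]
|BC| ∈ [3, 58]
|AC| ∈ [0, 94]

|CB| ∈ [3, 58]  (≈ [3.0000, 58.0000])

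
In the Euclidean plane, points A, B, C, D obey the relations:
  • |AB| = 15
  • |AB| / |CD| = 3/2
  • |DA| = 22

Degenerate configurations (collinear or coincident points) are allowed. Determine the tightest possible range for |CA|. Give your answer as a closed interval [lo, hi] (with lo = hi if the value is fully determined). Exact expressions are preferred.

|AB| ∈ {15}
|AD| ∈ {22}
|CD| ∈ {10}
|BD| ∈ [7, 37]
|AC| ∈ [12, 32]
|BC| ∈ [0, 47]

|CA| ∈ [12, 32]  (≈ [12.0000, 32.0000])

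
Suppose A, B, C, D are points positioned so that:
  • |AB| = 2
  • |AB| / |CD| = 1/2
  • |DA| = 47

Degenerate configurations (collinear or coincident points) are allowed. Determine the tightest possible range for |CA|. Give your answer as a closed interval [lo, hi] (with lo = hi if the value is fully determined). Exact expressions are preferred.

|AB| ∈ {2}
|AD| ∈ {47}
|CD| ∈ {4}
|BD| ∈ [45, 49]
|AC| ∈ [43, 51]
|BC| ∈ [41, 53]

|CA| ∈ [43, 51]  (≈ [43.0000, 51.0000])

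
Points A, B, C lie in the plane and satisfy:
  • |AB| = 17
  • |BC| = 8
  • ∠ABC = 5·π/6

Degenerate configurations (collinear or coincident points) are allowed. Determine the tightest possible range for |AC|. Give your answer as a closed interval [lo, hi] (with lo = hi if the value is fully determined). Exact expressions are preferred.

|AC| = √(136·√(3) + 353)  (≈ 24.2602)

|AB| ∈ {17}
|BC| ∈ {8}
|AC| ∈ {√(136·√(3) + 353)}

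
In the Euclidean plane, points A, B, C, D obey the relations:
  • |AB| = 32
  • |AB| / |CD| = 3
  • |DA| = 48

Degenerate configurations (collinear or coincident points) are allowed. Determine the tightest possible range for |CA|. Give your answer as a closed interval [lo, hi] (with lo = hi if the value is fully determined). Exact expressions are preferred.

|CA| ∈ [112/3, 176/3]  (≈ [37.3333, 58.6667])

|AB| ∈ {32}
|AD| ∈ {48}
|CD| ∈ {32/3}
|BD| ∈ [16, 80]
|AC| ∈ [112/3, 176/3]
|BC| ∈ [16/3, 272/3]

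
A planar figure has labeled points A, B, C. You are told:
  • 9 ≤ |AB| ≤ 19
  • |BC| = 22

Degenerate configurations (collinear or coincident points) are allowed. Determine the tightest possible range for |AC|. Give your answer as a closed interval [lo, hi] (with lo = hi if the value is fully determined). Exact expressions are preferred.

|AC| ∈ [3, 41]  (≈ [3.0000, 41.0000])

|AB| ∈ [9, 19]
|BC| ∈ {22}
|AC| ∈ [3, 41]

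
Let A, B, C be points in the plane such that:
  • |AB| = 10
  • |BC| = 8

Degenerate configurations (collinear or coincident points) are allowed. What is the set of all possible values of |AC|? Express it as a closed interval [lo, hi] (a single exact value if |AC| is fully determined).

|AC| ∈ [2, 18]  (≈ [2.0000, 18.0000])

|AB| ∈ {10}
|BC| ∈ {8}
|AC| ∈ [2, 18]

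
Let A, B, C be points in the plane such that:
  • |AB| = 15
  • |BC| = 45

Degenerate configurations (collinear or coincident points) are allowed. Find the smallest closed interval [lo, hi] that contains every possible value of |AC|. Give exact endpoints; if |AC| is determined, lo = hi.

|AC| ∈ [30, 60]  (≈ [30.0000, 60.0000])

|AB| ∈ {15}
|BC| ∈ {45}
|AC| ∈ [30, 60]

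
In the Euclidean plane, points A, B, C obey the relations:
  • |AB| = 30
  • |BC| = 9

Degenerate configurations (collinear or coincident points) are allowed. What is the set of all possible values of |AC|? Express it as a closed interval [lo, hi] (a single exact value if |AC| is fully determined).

|AB| ∈ {30}
|BC| ∈ {9}
|AC| ∈ [21, 39]

|AC| ∈ [21, 39]  (≈ [21.0000, 39.0000])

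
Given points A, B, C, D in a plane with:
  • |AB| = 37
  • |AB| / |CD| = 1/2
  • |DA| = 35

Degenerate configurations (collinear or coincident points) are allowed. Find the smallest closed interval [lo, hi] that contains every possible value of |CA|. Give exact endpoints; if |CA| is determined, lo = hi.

|AB| ∈ {37}
|AD| ∈ {35}
|CD| ∈ {74}
|BD| ∈ [2, 72]
|AC| ∈ [39, 109]
|BC| ∈ [2, 146]

|CA| ∈ [39, 109]  (≈ [39.0000, 109.0000])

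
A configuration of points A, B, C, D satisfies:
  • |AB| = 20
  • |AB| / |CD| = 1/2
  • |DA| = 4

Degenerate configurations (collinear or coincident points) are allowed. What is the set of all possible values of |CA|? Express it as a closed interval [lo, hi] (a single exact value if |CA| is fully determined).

|AB| ∈ {20}
|AD| ∈ {4}
|CD| ∈ {40}
|BD| ∈ [16, 24]
|AC| ∈ [36, 44]
|BC| ∈ [16, 64]

|CA| ∈ [36, 44]  (≈ [36.0000, 44.0000])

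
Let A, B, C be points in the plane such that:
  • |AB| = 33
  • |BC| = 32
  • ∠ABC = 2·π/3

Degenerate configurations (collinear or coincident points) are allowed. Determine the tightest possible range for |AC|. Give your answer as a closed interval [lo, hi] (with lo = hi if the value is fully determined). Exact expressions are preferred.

|AB| ∈ {33}
|BC| ∈ {32}
|AC| ∈ {√(3169)}

|AC| = √(3169)  (≈ 56.2939)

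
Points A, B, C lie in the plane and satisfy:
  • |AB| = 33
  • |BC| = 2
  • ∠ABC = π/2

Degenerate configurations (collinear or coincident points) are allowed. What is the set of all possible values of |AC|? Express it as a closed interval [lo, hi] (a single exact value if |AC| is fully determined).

|AB| ∈ {33}
|BC| ∈ {2}
|AC| ∈ {√(1093)}

|AC| = √(1093)  (≈ 33.0606)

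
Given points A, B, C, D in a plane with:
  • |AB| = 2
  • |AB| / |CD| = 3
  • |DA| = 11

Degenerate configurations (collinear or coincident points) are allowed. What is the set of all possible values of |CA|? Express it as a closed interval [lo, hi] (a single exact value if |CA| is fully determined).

|CA| ∈ [31/3, 35/3]  (≈ [10.3333, 11.6667])

|AB| ∈ {2}
|AD| ∈ {11}
|CD| ∈ {2/3}
|BD| ∈ [9, 13]
|AC| ∈ [31/3, 35/3]
|BC| ∈ [25/3, 41/3]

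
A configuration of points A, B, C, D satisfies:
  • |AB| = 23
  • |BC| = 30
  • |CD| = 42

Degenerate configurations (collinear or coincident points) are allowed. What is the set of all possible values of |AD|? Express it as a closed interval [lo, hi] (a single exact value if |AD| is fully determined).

|AD| ∈ [0, 95]  (≈ [0.0000, 95.0000])

|AB| ∈ {23}
|BC| ∈ {30}
|CD| ∈ {42}
|AC| ∈ [7, 53]
|BD| ∈ [12, 72]
|AD| ∈ [0, 95]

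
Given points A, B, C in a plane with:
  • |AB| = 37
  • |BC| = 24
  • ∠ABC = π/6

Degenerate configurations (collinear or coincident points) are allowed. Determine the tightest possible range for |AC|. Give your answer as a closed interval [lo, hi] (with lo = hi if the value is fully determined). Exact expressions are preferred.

|AB| ∈ {37}
|BC| ∈ {24}
|AC| ∈ {√(1945 - 888·√(3))}

|AC| = √(1945 - 888·√(3))  (≈ 20.1727)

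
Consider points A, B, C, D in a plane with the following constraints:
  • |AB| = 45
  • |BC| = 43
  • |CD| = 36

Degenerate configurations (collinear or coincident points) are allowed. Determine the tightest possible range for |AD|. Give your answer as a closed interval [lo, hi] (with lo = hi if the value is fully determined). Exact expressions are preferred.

|AB| ∈ {45}
|BC| ∈ {43}
|CD| ∈ {36}
|AC| ∈ [2, 88]
|BD| ∈ [7, 79]
|AD| ∈ [0, 124]

|AD| ∈ [0, 124]  (≈ [0.0000, 124.0000])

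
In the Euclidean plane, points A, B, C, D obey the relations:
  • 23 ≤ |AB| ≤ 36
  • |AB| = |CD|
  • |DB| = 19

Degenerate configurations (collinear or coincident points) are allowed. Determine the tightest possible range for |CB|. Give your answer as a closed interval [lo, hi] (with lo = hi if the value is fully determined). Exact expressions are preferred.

|AB| ∈ [23, 36]
|BD| ∈ {19}
|CD| ∈ [23, 36]
|AD| ∈ [4, 55]
|BC| ∈ [4, 55]
|AC| ∈ [0, 91]

|CB| ∈ [4, 55]  (≈ [4.0000, 55.0000])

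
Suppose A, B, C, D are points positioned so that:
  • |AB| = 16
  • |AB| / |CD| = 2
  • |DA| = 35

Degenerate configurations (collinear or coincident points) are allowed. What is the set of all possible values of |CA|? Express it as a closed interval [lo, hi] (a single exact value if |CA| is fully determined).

|CA| ∈ [27, 43]  (≈ [27.0000, 43.0000])

|AB| ∈ {16}
|AD| ∈ {35}
|CD| ∈ {8}
|BD| ∈ [19, 51]
|AC| ∈ [27, 43]
|BC| ∈ [11, 59]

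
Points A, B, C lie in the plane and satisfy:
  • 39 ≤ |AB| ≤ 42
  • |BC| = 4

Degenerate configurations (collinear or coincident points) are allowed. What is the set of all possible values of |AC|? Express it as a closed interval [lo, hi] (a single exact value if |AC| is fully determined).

|AB| ∈ [39, 42]
|BC| ∈ {4}
|AC| ∈ [35, 46]

|AC| ∈ [35, 46]  (≈ [35.0000, 46.0000])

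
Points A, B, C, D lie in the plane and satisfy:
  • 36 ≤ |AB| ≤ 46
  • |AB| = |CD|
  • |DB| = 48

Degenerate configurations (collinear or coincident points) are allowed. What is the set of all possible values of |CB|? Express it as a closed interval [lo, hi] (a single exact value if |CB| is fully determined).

|AB| ∈ [36, 46]
|BD| ∈ {48}
|CD| ∈ [36, 46]
|AD| ∈ [2, 94]
|BC| ∈ [2, 94]
|AC| ∈ [0, 140]

|CB| ∈ [2, 94]  (≈ [2.0000, 94.0000])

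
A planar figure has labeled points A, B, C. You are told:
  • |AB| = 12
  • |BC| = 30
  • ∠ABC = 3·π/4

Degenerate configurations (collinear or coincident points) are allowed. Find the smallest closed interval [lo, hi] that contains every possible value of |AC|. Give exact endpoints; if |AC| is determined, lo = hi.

|AC| = 6·√(10·√(2) + 29)  (≈ 39.4096)

|AB| ∈ {12}
|BC| ∈ {30}
|AC| ∈ {6·√(10·√(2) + 29)}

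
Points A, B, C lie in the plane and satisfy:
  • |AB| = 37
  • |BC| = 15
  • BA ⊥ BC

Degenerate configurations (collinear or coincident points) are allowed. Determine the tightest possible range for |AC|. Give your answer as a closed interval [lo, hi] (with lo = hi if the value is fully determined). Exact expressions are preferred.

|AB| ∈ {37}
|BC| ∈ {15}
|AC| ∈ {√(1594)}

|AC| = √(1594)  (≈ 39.9249)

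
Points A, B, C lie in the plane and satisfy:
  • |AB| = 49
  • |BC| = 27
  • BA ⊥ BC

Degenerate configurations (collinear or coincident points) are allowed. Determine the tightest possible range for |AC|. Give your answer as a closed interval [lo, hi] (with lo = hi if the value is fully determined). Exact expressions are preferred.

|AC| = √(3130)  (≈ 55.9464)

|AB| ∈ {49}
|BC| ∈ {27}
|AC| ∈ {√(3130)}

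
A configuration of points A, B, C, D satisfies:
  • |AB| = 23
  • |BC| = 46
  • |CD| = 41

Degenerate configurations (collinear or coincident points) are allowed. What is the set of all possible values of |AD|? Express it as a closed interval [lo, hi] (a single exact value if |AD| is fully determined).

|AB| ∈ {23}
|BC| ∈ {46}
|CD| ∈ {41}
|AC| ∈ [23, 69]
|BD| ∈ [5, 87]
|AD| ∈ [0, 110]

|AD| ∈ [0, 110]  (≈ [0.0000, 110.0000])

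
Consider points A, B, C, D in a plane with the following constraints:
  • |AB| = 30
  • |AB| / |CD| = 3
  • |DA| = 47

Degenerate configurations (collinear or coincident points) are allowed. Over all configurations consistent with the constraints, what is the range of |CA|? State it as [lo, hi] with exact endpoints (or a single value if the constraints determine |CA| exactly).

|CA| ∈ [37, 57]  (≈ [37.0000, 57.0000])

|AB| ∈ {30}
|AD| ∈ {47}
|CD| ∈ {10}
|BD| ∈ [17, 77]
|AC| ∈ [37, 57]
|BC| ∈ [7, 87]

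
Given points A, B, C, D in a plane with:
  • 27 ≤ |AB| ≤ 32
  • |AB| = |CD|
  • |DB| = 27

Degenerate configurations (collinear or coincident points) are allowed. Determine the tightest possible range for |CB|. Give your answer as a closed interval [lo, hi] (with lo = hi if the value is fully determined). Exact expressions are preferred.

|CB| ∈ [0, 59]  (≈ [0.0000, 59.0000])

|AB| ∈ [27, 32]
|BD| ∈ {27}
|CD| ∈ [27, 32]
|AD| ∈ [0, 59]
|BC| ∈ [0, 59]
|AC| ∈ [0, 91]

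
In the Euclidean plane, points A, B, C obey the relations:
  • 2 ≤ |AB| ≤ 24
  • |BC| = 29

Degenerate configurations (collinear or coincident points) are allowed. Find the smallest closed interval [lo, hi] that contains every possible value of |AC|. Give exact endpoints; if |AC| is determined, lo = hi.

|AC| ∈ [5, 53]  (≈ [5.0000, 53.0000])

|AB| ∈ [2, 24]
|BC| ∈ {29}
|AC| ∈ [5, 53]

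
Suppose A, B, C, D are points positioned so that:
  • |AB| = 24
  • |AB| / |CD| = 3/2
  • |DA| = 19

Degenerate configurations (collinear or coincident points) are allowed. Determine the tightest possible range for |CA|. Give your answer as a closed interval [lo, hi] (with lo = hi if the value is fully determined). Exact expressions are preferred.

|AB| ∈ {24}
|AD| ∈ {19}
|CD| ∈ {16}
|BD| ∈ [5, 43]
|AC| ∈ [3, 35]
|BC| ∈ [0, 59]

|CA| ∈ [3, 35]  (≈ [3.0000, 35.0000])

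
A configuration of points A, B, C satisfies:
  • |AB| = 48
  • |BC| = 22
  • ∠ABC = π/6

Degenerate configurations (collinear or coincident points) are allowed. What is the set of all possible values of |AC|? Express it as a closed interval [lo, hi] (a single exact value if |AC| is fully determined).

|AC| = 2·√(697 - 264·√(3))  (≈ 30.9670)

|AB| ∈ {48}
|BC| ∈ {22}
|AC| ∈ {2·√(697 - 264·√(3))}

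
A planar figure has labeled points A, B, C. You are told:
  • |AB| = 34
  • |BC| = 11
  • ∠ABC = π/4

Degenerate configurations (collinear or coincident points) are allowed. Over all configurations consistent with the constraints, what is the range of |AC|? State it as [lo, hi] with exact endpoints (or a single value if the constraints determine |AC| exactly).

|AC| = √(1277 - 374·√(2))  (≈ 27.3511)

|AB| ∈ {34}
|BC| ∈ {11}
|AC| ∈ {√(1277 - 374·√(2))}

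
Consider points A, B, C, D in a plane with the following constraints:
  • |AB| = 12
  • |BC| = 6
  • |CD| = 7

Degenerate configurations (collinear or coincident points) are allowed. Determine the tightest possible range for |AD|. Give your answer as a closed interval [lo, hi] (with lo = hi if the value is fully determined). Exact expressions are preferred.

|AB| ∈ {12}
|BC| ∈ {6}
|CD| ∈ {7}
|AC| ∈ [6, 18]
|BD| ∈ [1, 13]
|AD| ∈ [0, 25]

|AD| ∈ [0, 25]  (≈ [0.0000, 25.0000])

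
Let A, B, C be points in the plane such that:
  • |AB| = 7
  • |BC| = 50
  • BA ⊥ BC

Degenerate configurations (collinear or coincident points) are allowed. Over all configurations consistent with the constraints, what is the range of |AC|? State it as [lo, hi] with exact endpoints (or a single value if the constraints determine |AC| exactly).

|AC| = √(2549)  (≈ 50.4876)

|AB| ∈ {7}
|BC| ∈ {50}
|AC| ∈ {√(2549)}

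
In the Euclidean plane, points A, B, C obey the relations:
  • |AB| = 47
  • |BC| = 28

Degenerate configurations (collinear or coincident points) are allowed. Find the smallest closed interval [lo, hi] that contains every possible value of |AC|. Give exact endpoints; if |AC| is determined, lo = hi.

|AC| ∈ [19, 75]  (≈ [19.0000, 75.0000])

|AB| ∈ {47}
|BC| ∈ {28}
|AC| ∈ [19, 75]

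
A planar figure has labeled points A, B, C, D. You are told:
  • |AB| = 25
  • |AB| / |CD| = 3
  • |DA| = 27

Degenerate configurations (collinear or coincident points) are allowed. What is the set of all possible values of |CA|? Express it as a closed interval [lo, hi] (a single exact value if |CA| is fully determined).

|CA| ∈ [56/3, 106/3]  (≈ [18.6667, 35.3333])

|AB| ∈ {25}
|AD| ∈ {27}
|CD| ∈ {25/3}
|BD| ∈ [2, 52]
|AC| ∈ [56/3, 106/3]
|BC| ∈ [0, 181/3]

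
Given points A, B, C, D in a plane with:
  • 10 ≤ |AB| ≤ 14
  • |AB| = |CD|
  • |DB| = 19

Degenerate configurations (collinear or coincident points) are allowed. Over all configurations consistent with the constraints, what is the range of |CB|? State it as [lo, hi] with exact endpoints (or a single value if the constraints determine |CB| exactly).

|CB| ∈ [5, 33]  (≈ [5.0000, 33.0000])

|AB| ∈ [10, 14]
|BD| ∈ {19}
|CD| ∈ [10, 14]
|AD| ∈ [5, 33]
|BC| ∈ [5, 33]
|AC| ∈ [0, 47]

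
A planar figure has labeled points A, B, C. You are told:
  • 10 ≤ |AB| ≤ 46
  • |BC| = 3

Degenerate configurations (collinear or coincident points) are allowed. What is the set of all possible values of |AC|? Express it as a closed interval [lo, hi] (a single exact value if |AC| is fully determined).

|AC| ∈ [7, 49]  (≈ [7.0000, 49.0000])

|AB| ∈ [10, 46]
|BC| ∈ {3}
|AC| ∈ [7, 49]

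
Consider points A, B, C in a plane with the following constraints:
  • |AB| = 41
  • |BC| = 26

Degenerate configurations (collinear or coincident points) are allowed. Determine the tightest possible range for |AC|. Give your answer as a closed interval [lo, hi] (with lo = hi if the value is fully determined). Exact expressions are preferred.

|AB| ∈ {41}
|BC| ∈ {26}
|AC| ∈ [15, 67]

|AC| ∈ [15, 67]  (≈ [15.0000, 67.0000])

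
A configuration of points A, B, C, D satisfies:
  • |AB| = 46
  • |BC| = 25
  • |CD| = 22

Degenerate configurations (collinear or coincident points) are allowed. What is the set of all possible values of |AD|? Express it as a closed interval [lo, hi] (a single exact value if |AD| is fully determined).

|AB| ∈ {46}
|BC| ∈ {25}
|CD| ∈ {22}
|AC| ∈ [21, 71]
|BD| ∈ [3, 47]
|AD| ∈ [0, 93]

|AD| ∈ [0, 93]  (≈ [0.0000, 93.0000])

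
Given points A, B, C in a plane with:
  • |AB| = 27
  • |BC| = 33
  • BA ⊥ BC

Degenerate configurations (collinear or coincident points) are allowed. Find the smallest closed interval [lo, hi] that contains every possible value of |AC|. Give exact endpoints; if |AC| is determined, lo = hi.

|AC| = 3·√(202)  (≈ 42.6380)

|AB| ∈ {27}
|BC| ∈ {33}
|AC| ∈ {3·√(202)}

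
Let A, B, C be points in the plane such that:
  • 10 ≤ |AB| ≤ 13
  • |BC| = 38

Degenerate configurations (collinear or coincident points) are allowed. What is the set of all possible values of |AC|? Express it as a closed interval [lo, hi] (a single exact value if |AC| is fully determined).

|AC| ∈ [25, 51]  (≈ [25.0000, 51.0000])

|AB| ∈ [10, 13]
|BC| ∈ {38}
|AC| ∈ [25, 51]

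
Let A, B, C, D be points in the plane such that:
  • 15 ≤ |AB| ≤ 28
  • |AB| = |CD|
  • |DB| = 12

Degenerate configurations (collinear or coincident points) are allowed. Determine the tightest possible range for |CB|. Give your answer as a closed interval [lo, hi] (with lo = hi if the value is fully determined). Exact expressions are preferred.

|CB| ∈ [3, 40]  (≈ [3.0000, 40.0000])

|AB| ∈ [15, 28]
|BD| ∈ {12}
|CD| ∈ [15, 28]
|AD| ∈ [3, 40]
|BC| ∈ [3, 40]
|AC| ∈ [0, 68]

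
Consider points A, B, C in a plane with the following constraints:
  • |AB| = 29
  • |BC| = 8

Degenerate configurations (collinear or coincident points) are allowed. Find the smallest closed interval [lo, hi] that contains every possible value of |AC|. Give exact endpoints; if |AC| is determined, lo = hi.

|AB| ∈ {29}
|BC| ∈ {8}
|AC| ∈ [21, 37]

|AC| ∈ [21, 37]  (≈ [21.0000, 37.0000])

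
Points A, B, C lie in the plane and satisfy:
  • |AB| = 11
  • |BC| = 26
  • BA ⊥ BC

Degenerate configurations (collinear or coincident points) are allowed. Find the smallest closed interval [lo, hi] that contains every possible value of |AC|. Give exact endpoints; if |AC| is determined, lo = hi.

|AB| ∈ {11}
|BC| ∈ {26}
|AC| ∈ {√(797)}

|AC| = √(797)  (≈ 28.2312)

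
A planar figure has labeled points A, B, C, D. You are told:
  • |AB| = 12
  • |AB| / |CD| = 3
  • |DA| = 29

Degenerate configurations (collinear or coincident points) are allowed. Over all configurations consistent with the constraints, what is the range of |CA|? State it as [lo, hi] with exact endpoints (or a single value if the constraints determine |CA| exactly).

|AB| ∈ {12}
|AD| ∈ {29}
|CD| ∈ {4}
|BD| ∈ [17, 41]
|AC| ∈ [25, 33]
|BC| ∈ [13, 45]

|CA| ∈ [25, 33]  (≈ [25.0000, 33.0000])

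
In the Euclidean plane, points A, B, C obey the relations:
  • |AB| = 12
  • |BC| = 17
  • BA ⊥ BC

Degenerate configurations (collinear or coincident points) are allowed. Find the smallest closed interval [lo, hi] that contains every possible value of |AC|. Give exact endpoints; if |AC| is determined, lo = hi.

|AC| = √(433)  (≈ 20.8087)

|AB| ∈ {12}
|BC| ∈ {17}
|AC| ∈ {√(433)}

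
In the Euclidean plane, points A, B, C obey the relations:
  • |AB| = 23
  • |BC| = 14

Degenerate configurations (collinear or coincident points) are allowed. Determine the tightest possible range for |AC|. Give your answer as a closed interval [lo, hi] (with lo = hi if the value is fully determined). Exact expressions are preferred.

|AB| ∈ {23}
|BC| ∈ {14}
|AC| ∈ [9, 37]

|AC| ∈ [9, 37]  (≈ [9.0000, 37.0000])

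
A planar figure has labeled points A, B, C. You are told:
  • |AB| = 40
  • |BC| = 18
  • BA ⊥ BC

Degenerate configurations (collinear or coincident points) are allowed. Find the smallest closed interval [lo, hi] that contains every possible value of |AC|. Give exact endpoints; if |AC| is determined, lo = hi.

|AB| ∈ {40}
|BC| ∈ {18}
|AC| ∈ {2·√(481)}

|AC| = 2·√(481)  (≈ 43.8634)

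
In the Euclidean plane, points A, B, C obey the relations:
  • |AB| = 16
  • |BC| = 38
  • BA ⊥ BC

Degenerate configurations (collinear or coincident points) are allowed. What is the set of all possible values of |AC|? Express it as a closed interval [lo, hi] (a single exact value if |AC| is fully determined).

|AC| = 10·√(17)  (≈ 41.2311)

|AB| ∈ {16}
|BC| ∈ {38}
|AC| ∈ {10·√(17)}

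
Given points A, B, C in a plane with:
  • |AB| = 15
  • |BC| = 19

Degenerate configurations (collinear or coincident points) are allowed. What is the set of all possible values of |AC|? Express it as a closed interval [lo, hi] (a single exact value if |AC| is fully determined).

|AB| ∈ {15}
|BC| ∈ {19}
|AC| ∈ [4, 34]

|AC| ∈ [4, 34]  (≈ [4.0000, 34.0000])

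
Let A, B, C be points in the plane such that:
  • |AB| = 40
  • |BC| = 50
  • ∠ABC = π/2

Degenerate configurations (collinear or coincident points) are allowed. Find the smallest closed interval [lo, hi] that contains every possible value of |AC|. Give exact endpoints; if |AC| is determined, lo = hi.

|AB| ∈ {40}
|BC| ∈ {50}
|AC| ∈ {10·√(41)}

|AC| = 10·√(41)  (≈ 64.0312)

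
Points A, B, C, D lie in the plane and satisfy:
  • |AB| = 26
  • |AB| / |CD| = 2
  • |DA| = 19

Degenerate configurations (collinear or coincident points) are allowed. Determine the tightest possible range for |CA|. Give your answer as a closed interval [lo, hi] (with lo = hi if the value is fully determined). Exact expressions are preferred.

|AB| ∈ {26}
|AD| ∈ {19}
|CD| ∈ {13}
|BD| ∈ [7, 45]
|AC| ∈ [6, 32]
|BC| ∈ [0, 58]

|CA| ∈ [6, 32]  (≈ [6.0000, 32.0000])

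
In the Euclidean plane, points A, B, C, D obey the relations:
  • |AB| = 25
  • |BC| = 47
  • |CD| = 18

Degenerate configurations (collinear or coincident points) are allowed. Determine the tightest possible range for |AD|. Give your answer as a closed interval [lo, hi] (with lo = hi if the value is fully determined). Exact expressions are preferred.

|AD| ∈ [4, 90]  (≈ [4.0000, 90.0000])

|AB| ∈ {25}
|BC| ∈ {47}
|CD| ∈ {18}
|AC| ∈ [22, 72]
|BD| ∈ [29, 65]
|AD| ∈ [4, 90]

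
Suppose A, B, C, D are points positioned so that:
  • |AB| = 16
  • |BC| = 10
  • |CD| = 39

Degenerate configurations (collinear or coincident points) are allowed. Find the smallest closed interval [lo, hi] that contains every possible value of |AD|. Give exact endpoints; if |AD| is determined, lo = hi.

|AB| ∈ {16}
|BC| ∈ {10}
|CD| ∈ {39}
|AC| ∈ [6, 26]
|BD| ∈ [29, 49]
|AD| ∈ [13, 65]

|AD| ∈ [13, 65]  (≈ [13.0000, 65.0000])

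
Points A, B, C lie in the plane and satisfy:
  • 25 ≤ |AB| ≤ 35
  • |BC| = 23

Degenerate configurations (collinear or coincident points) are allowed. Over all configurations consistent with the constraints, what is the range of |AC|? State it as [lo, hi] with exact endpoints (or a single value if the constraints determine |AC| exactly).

|AB| ∈ [25, 35]
|BC| ∈ {23}
|AC| ∈ [2, 58]

|AC| ∈ [2, 58]  (≈ [2.0000, 58.0000])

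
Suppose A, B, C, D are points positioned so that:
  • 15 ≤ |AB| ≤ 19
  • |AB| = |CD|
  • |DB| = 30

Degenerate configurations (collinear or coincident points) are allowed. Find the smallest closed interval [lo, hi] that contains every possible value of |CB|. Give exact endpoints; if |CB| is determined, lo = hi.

|AB| ∈ [15, 19]
|BD| ∈ {30}
|CD| ∈ [15, 19]
|AD| ∈ [11, 49]
|BC| ∈ [11, 49]
|AC| ∈ [0, 68]

|CB| ∈ [11, 49]  (≈ [11.0000, 49.0000])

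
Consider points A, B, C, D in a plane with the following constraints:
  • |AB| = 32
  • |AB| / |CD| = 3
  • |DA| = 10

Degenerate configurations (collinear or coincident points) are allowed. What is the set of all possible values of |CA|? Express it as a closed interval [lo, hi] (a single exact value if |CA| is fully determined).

|AB| ∈ {32}
|AD| ∈ {10}
|CD| ∈ {32/3}
|BD| ∈ [22, 42]
|AC| ∈ [2/3, 62/3]
|BC| ∈ [34/3, 158/3]

|CA| ∈ [2/3, 62/3]  (≈ [0.6667, 20.6667])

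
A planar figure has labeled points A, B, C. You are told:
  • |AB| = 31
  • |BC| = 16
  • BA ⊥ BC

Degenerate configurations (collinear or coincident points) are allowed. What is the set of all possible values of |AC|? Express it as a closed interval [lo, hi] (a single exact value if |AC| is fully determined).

|AC| = √(1217)  (≈ 34.8855)

|AB| ∈ {31}
|BC| ∈ {16}
|AC| ∈ {√(1217)}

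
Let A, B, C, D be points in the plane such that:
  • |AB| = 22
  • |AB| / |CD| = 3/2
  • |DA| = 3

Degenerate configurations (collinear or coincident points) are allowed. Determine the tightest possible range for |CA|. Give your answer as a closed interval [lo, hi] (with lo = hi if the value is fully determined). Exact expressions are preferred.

|CA| ∈ [35/3, 53/3]  (≈ [11.6667, 17.6667])

|AB| ∈ {22}
|AD| ∈ {3}
|CD| ∈ {44/3}
|BD| ∈ [19, 25]
|AC| ∈ [35/3, 53/3]
|BC| ∈ [13/3, 119/3]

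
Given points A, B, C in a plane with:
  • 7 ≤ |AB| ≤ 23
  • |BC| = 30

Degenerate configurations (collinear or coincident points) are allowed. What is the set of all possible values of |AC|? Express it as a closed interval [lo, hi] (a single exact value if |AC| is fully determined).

|AB| ∈ [7, 23]
|BC| ∈ {30}
|AC| ∈ [7, 53]

|AC| ∈ [7, 53]  (≈ [7.0000, 53.0000])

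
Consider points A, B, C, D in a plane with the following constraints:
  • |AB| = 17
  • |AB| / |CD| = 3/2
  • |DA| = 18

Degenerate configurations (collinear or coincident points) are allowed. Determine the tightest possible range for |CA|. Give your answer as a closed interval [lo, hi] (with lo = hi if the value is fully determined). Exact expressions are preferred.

|CA| ∈ [20/3, 88/3]  (≈ [6.6667, 29.3333])

|AB| ∈ {17}
|AD| ∈ {18}
|CD| ∈ {34/3}
|BD| ∈ [1, 35]
|AC| ∈ [20/3, 88/3]
|BC| ∈ [0, 139/3]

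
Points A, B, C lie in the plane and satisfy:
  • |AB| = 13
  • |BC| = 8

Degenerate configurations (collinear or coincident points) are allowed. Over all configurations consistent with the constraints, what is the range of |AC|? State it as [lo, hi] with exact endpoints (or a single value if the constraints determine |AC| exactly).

|AC| ∈ [5, 21]  (≈ [5.0000, 21.0000])

|AB| ∈ {13}
|BC| ∈ {8}
|AC| ∈ [5, 21]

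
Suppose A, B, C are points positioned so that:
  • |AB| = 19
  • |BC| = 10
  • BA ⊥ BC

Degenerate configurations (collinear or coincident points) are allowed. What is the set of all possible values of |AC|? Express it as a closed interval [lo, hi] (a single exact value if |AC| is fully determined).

|AB| ∈ {19}
|BC| ∈ {10}
|AC| ∈ {√(461)}

|AC| = √(461)  (≈ 21.4709)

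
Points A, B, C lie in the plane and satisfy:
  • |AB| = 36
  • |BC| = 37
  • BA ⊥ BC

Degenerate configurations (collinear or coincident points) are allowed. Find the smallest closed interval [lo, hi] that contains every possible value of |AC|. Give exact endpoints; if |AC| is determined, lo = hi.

|AC| = √(2665)  (≈ 51.6236)

|AB| ∈ {36}
|BC| ∈ {37}
|AC| ∈ {√(2665)}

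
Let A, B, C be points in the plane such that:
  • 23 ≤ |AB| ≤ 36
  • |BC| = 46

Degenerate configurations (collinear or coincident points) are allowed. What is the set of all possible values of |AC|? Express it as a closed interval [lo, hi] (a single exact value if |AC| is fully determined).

|AC| ∈ [10, 82]  (≈ [10.0000, 82.0000])

|AB| ∈ [23, 36]
|BC| ∈ {46}
|AC| ∈ [10, 82]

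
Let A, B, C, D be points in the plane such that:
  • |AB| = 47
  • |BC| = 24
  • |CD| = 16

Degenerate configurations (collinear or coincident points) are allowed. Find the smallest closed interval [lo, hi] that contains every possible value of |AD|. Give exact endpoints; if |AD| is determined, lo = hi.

|AD| ∈ [7, 87]  (≈ [7.0000, 87.0000])

|AB| ∈ {47}
|BC| ∈ {24}
|CD| ∈ {16}
|AC| ∈ [23, 71]
|BD| ∈ [8, 40]
|AD| ∈ [7, 87]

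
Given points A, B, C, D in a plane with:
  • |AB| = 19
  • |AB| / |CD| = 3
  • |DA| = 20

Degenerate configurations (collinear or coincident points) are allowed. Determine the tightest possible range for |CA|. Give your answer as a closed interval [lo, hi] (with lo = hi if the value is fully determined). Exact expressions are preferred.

|CA| ∈ [41/3, 79/3]  (≈ [13.6667, 26.3333])

|AB| ∈ {19}
|AD| ∈ {20}
|CD| ∈ {19/3}
|BD| ∈ [1, 39]
|AC| ∈ [41/3, 79/3]
|BC| ∈ [0, 136/3]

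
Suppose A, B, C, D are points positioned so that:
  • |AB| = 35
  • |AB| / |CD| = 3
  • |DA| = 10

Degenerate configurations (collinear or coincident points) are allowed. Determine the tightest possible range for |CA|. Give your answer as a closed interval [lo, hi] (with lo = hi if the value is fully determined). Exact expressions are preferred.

|CA| ∈ [5/3, 65/3]  (≈ [1.6667, 21.6667])

|AB| ∈ {35}
|AD| ∈ {10}
|CD| ∈ {35/3}
|BD| ∈ [25, 45]
|AC| ∈ [5/3, 65/3]
|BC| ∈ [40/3, 170/3]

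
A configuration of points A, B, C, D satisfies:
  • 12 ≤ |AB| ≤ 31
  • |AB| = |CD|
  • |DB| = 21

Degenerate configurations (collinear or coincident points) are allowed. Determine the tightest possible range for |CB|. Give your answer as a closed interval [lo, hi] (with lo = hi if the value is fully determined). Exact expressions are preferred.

|CB| ∈ [0, 52]  (≈ [0.0000, 52.0000])

|AB| ∈ [12, 31]
|BD| ∈ {21}
|CD| ∈ [12, 31]
|AD| ∈ [0, 52]
|BC| ∈ [0, 52]
|AC| ∈ [0, 83]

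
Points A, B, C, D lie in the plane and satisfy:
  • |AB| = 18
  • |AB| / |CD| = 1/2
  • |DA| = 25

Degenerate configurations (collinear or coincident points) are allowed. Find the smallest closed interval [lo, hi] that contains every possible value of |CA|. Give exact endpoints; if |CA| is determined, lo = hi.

|AB| ∈ {18}
|AD| ∈ {25}
|CD| ∈ {36}
|BD| ∈ [7, 43]
|AC| ∈ [11, 61]
|BC| ∈ [0, 79]

|CA| ∈ [11, 61]  (≈ [11.0000, 61.0000])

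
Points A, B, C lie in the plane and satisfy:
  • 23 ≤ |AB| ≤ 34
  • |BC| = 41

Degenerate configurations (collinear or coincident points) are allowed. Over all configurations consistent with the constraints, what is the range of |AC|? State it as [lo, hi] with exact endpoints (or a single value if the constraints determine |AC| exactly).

|AB| ∈ [23, 34]
|BC| ∈ {41}
|AC| ∈ [7, 75]

|AC| ∈ [7, 75]  (≈ [7.0000, 75.0000])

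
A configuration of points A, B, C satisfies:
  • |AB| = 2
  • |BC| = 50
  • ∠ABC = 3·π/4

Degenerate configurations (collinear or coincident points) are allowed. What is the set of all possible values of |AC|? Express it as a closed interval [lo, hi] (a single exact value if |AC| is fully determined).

|AC| = 2·√(25·√(2) + 626)  (≈ 51.4337)

|AB| ∈ {2}
|BC| ∈ {50}
|AC| ∈ {2·√(25·√(2) + 626)}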